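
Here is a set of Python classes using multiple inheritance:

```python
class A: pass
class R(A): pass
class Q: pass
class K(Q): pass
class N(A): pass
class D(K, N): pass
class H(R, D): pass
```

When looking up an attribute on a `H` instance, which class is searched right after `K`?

Q

L[H] = H + merge(L[R], L[D], [R D])
  take R:  [R A object] + [D K Q N A object] + [R D]
  take D:  [A object] + [D K Q N A object] + [D]
  take K:  [A object] + [K Q N A object]
  take Q:  [A object] + [Q N A object]
  take N:  [A object] + [N A object]
  take A:  [A object] + [A object]
  take object:  [object] + [object]
MRO: H R D K Q N A object
K is at position 3; next is Q.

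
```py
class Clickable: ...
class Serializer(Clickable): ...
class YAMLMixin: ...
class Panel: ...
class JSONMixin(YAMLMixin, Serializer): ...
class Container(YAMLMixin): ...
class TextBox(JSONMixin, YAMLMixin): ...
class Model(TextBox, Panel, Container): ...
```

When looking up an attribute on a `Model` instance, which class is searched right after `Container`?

YAMLMixin

L[Model] = Model + merge(L[TextBox], L[Panel], L[Container], [TextBox Panel Container])
  take TextBox:  [TextBox JSONMixin YAMLMixin Serializer Clickable object] + [Panel object] + [Container YAMLMixin object] + [TextBox Panel Container]
  take JSONMixin:  [JSONMixin YAMLMixin Serializer Clickable object] + [Panel object] + [Container YAMLMixin object] + [Panel Container]
  take Panel:  [YAMLMixin Serializer Clickable object] + [Panel object] + [Container YAMLMixin object] + [Panel Container]
  take Container:  [YAMLMixin Serializer Clickable object] + [object] + [Container YAMLMixin object] + [Container]
  take YAMLMixin:  [YAMLMixin Serializer Clickable object] + [object] + [YAMLMixin object]
  take Serializer:  [Serializer Clickable object] + [object] + [object]
  take Clickable:  [Clickable object] + [object] + [object]
  take object:  [object] + [object] + [object]
MRO: Model TextBox JSONMixin Panel Container YAMLMixin Serializer Clickable object
Container is at position 4; next is YAMLMixin.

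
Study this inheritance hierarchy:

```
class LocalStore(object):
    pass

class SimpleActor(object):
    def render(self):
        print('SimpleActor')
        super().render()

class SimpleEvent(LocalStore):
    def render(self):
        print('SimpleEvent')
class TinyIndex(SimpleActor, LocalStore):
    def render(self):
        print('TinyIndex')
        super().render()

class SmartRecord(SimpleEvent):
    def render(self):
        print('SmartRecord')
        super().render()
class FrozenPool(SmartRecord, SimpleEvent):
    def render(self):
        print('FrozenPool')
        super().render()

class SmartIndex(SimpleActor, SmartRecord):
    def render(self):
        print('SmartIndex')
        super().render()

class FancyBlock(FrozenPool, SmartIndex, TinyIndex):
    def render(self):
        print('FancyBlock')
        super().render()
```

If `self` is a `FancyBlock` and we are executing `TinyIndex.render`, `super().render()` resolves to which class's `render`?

SimpleActor

L[FancyBlock] = FancyBlock + merge(L[FrozenPool], L[SmartIndex], L[TinyIndex], [FrozenPool SmartIndex TinyIndex])
  take FrozenPool:  [FrozenPool SmartRecord SimpleEvent LocalStore object] + [SmartIndex SimpleActor SmartRecord SimpleEvent LocalStore object] + [TinyIndex SimpleActor LocalStore object] + [FrozenPool SmartIndex TinyIndex]
  take SmartIndex:  [SmartRecord SimpleEvent LocalStore object] + [SmartIndex SimpleActor SmartRecord SimpleEvent LocalStore object] + [TinyIndex SimpleActor LocalStore object] + [SmartIndex TinyIndex]
  take TinyIndex:  [SmartRecord SimpleEvent LocalStore object] + [SimpleActor SmartRecord SimpleEvent LocalStore object] + [TinyIndex SimpleActor LocalStore object] + [TinyIndex]
  take SimpleActor:  [SmartRecord SimpleEvent LocalStore object] + [SimpleActor SmartRecord SimpleEvent LocalStore object] + [SimpleActor LocalStore object]
  take SmartRecord:  [SmartRecord SimpleEvent LocalStore object] + [SmartRecord SimpleEvent LocalStore object] + [LocalStore object]
  take SimpleEvent:  [SimpleEvent LocalStore object] + [SimpleEvent LocalStore object] + [LocalStore object]
  take LocalStore:  [LocalStore object] + [LocalStore object] + [LocalStore object]
  take object:  [object] + [object] + [object]
MRO: FancyBlock FrozenPool SmartIndex TinyIndex SimpleActor SmartRecord SimpleEvent LocalStore object
super() in TinyIndex.render on a FancyBlock instance goes to the class after TinyIndex in FancyBlock's MRO: SimpleActor.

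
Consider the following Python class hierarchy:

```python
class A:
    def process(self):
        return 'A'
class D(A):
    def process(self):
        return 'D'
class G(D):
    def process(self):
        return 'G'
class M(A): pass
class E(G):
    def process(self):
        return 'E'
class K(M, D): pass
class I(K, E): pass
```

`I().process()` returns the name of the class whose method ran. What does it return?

L[I] = I + merge(L[K], L[E], [K E])
  take K:  [K M D A object] + [E G D A object] + [K E]
  take M:  [M D A object] + [E G D A object] + [E]
  take E:  [D A object] + [E G D A object] + [E]
  take G:  [D A object] + [G D A object]
  take D:  [D A object] + [D A object]
  take A:  [A object] + [A object]
  take object:  [object] + [object]
MRO: I K M E G D A object
process is defined in: A, D, E, G. First along the MRO is E.

E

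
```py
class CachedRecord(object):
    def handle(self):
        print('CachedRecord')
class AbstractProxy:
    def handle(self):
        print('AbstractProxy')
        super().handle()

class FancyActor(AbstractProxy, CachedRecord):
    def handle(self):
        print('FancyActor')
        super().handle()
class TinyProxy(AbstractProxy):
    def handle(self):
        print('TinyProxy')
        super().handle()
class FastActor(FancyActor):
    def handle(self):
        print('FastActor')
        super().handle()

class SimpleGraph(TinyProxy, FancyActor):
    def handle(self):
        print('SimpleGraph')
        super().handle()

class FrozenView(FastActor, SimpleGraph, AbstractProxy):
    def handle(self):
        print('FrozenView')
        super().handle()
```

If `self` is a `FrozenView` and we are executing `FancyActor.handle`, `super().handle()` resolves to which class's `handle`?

AbstractProxy

L[FrozenView] = FrozenView + merge(L[FastActor], L[SimpleGraph], L[AbstractProxy], [FastActor SimpleGraph AbstractProxy])
  take FastActor:  [FastActor FancyActor AbstractProxy CachedRecord object] + [SimpleGraph TinyProxy FancyActor AbstractProxy CachedRecord object] + [AbstractProxy object] + [FastActor SimpleGraph AbstractProxy]
  take SimpleGraph:  [FancyActor AbstractProxy CachedRecord object] + [SimpleGraph TinyProxy FancyActor AbstractProxy CachedRecord object] + [AbstractProxy object] + [SimpleGraph AbstractProxy]
  take TinyProxy:  [FancyActor AbstractProxy CachedRecord object] + [TinyProxy FancyActor AbstractProxy CachedRecord object] + [AbstractProxy object] + [AbstractProxy]
  take FancyActor:  [FancyActor AbstractProxy CachedRecord object] + [FancyActor AbstractProxy CachedRecord object] + [AbstractProxy object] + [AbstractProxy]
  take AbstractProxy:  [AbstractProxy CachedRecord object] + [AbstractProxy CachedRecord object] + [AbstractProxy object] + [AbstractProxy]
  take CachedRecord:  [CachedRecord object] + [CachedRecord object] + [object]
  take object:  [object] + [object] + [object]
MRO: FrozenView FastActor SimpleGraph TinyProxy FancyActor AbstractProxy CachedRecord object
super() in FancyActor.handle on a FrozenView instance goes to the class after FancyActor in FrozenView's MRO: AbstractProxy.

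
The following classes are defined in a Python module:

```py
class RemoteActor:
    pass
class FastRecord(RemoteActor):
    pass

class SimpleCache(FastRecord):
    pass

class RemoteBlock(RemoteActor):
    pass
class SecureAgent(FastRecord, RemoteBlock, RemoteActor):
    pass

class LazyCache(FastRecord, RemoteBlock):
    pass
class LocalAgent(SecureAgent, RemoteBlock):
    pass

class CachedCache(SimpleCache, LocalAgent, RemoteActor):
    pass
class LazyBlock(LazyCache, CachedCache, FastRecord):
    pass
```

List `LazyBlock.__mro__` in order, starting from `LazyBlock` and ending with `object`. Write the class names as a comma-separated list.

L[LazyBlock] = LazyBlock + merge(L[LazyCache], L[CachedCache], L[FastRecord], [LazyCache CachedCache FastRecord])
  take LazyCache:  [LazyCache FastRecord RemoteBlock RemoteActor object] + [CachedCache SimpleCache LocalAgent SecureAgent FastRecord RemoteBlock RemoteActor object] + [FastRecord RemoteActor object] + [LazyCache CachedCache FastRecord]
  take CachedCache:  [FastRecord RemoteBlock RemoteActor object] + [CachedCache SimpleCache LocalAgent SecureAgent FastRecord RemoteBlock RemoteActor object] + [FastRecord RemoteActor object] + [CachedCache FastRecord]
  take SimpleCache:  [FastRecord RemoteBlock RemoteActor object] + [SimpleCache LocalAgent SecureAgent FastRecord RemoteBlock RemoteActor object] + [FastRecord RemoteActor object] + [FastRecord]
  take LocalAgent:  [FastRecord RemoteBlock RemoteActor object] + [LocalAgent SecureAgent FastRecord RemoteBlock RemoteActor object] + [FastRecord RemoteActor object] + [FastRecord]
  take SecureAgent:  [FastRecord RemoteBlock RemoteActor object] + [SecureAgent FastRecord RemoteBlock RemoteActor object] + [FastRecord RemoteActor object] + [FastRecord]
  take FastRecord:  [FastRecord RemoteBlock RemoteActor object] + [FastRecord RemoteBlock RemoteActor object] + [FastRecord RemoteActor object] + [FastRecord]
  take RemoteBlock:  [RemoteBlock RemoteActor object] + [RemoteBlock RemoteActor object] + [RemoteActor object]
  take RemoteActor:  [RemoteActor object] + [RemoteActor object] + [RemoteActor object]
  take object:  [object] + [object] + [object]

LazyBlock, LazyCache, CachedCache, SimpleCache, LocalAgent, SecureAgent, FastRecord, RemoteBlock, RemoteActor, object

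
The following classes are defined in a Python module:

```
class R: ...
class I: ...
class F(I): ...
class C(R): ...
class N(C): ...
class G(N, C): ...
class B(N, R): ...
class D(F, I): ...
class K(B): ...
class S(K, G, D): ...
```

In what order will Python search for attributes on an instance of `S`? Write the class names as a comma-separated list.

L[S] = S + merge(L[K], L[G], L[D], [K G D])
  take K:  [K B N C R object] + [G N C R object] + [D F I object] + [K G D]
  take B:  [B N C R object] + [G N C R object] + [D F I object] + [G D]
  take G:  [N C R object] + [G N C R object] + [D F I object] + [G D]
  take N:  [N C R object] + [N C R object] + [D F I object] + [D]
  take C:  [C R object] + [C R object] + [D F I object] + [D]
  take R:  [R object] + [R object] + [D F I object] + [D]
  take D:  [object] + [object] + [D F I object] + [D]
  take F:  [object] + [object] + [F I object]
  take I:  [object] + [object] + [I object]
  take object:  [object] + [object] + [object]

S, K, B, G, N, C, R, D, F, I, object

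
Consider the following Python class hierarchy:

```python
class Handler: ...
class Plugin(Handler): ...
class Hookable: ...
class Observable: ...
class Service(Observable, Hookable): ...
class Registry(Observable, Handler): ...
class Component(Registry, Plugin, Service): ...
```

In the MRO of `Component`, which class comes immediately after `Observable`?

L[Component] = Component + merge(L[Registry], L[Plugin], L[Service], [Registry Plugin Service])
  take Registry:  [Registry Observable Handler object] + [Plugin Handler object] + [Service Observable Hookable object] + [Registry Plugin Service]
  take Plugin:  [Observable Handler object] + [Plugin Handler object] + [Service Observable Hookable object] + [Plugin Service]
  take Service:  [Observable Handler object] + [Handler object] + [Service Observable Hookable object] + [Service]
  take Observable:  [Observable Handler object] + [Handler object] + [Observable Hookable object]
  take Handler:  [Handler object] + [Handler object] + [Hookable object]
  take Hookable:  [object] + [object] + [Hookable object]
  take object:  [object] + [object] + [object]
MRO: Component Registry Plugin Service Observable Handler Hookable object
Observable is at position 4; next is Handler.

Handler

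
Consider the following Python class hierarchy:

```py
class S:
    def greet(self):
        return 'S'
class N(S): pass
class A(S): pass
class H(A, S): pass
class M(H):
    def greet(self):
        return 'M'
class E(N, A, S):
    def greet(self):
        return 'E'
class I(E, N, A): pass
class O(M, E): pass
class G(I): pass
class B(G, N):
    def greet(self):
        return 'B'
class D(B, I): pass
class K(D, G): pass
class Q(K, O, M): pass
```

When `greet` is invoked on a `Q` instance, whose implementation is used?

L[Q] = Q + merge(L[K], L[O], L[M], [K O M])
  take K:  [K D B G I E N A S object] + [O M H E N A S object] + [M H A S object] + [K O M]
  take D:  [D B G I E N A S object] + [O M H E N A S object] + [M H A S object] + [O M]
  take B:  [B G I E N A S object] + [O M H E N A S object] + [M H A S object] + [O M]
  take G:  [G I E N A S object] + [O M H E N A S object] + [M H A S object] + [O M]
  take I:  [I E N A S object] + [O M H E N A S object] + [M H A S object] + [O M]
  take O:  [E N A S object] + [O M H E N A S object] + [M H A S object] + [O M]
  take M:  [E N A S object] + [M H E N A S object] + [M H A S object] + [M]
  take H:  [E N A S object] + [H E N A S object] + [H A S object]
  take E:  [E N A S object] + [E N A S object] + [A S object]
  take N:  [N A S object] + [N A S object] + [A S object]
  take A:  [A S object] + [A S object] + [A S object]
  take S:  [S object] + [S object] + [S object]
  take object:  [object] + [object] + [object]
MRO: Q K D B G I O M H E N A S object
greet is defined in: B, E, M, S. First along the MRO is B.

B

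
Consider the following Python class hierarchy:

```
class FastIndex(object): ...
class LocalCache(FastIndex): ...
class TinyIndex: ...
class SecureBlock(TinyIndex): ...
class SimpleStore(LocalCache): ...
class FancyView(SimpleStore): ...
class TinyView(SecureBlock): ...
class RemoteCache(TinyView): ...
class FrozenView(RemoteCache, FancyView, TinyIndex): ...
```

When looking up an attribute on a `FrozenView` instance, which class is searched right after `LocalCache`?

L[FrozenView] = FrozenView + merge(L[RemoteCache], L[FancyView], L[TinyIndex], [RemoteCache FancyView TinyIndex])
  take RemoteCache:  [RemoteCache TinyView SecureBlock TinyIndex object] + [FancyView SimpleStore LocalCache FastIndex object] + [TinyIndex object] + [RemoteCache FancyView TinyIndex]
  take TinyView:  [TinyView SecureBlock TinyIndex object] + [FancyView SimpleStore LocalCache FastIndex object] + [TinyIndex object] + [FancyView TinyIndex]
  take SecureBlock:  [SecureBlock TinyIndex object] + [FancyView SimpleStore LocalCache FastIndex object] + [TinyIndex object] + [FancyView TinyIndex]
  take FancyView:  [TinyIndex object] + [FancyView SimpleStore LocalCache FastIndex object] + [TinyIndex object] + [FancyView TinyIndex]
  take TinyIndex:  [TinyIndex object] + [SimpleStore LocalCache FastIndex object] + [TinyIndex object] + [TinyIndex]
  take SimpleStore:  [object] + [SimpleStore LocalCache FastIndex object] + [object]
  take LocalCache:  [object] + [LocalCache FastIndex object] + [object]
  take FastIndex:  [object] + [FastIndex object] + [object]
  take object:  [object] + [object] + [object]
MRO: FrozenView RemoteCache TinyView SecureBlock FancyView TinyIndex SimpleStore LocalCache FastIndex object
LocalCache is at position 7; next is FastIndex.

FastIndex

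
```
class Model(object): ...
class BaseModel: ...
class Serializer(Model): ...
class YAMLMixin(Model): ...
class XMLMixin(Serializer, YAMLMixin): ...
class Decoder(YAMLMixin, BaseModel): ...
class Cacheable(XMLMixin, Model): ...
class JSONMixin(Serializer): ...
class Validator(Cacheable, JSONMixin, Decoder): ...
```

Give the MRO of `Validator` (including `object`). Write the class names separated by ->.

Validator -> Cacheable -> XMLMixin -> JSONMixin -> Serializer -> Decoder -> YAMLMixin -> Model -> BaseModel -> object

L[Validator] = Validator + merge(L[Cacheable], L[JSONMixin], L[Decoder], [Cacheable JSONMixin Decoder])
  take Cacheable:  [Cacheable XMLMixin Serializer YAMLMixin Model object] + [JSONMixin Serializer Model object] + [Decoder YAMLMixin Model BaseModel object] + [Cacheable JSONMixin Decoder]
  take XMLMixin:  [XMLMixin Serializer YAMLMixin Model object] + [JSONMixin Serializer Model object] + [Decoder YAMLMixin Model BaseModel object] + [JSONMixin Decoder]
  take JSONMixin:  [Serializer YAMLMixin Model object] + [JSONMixin Serializer Model object] + [Decoder YAMLMixin Model BaseModel object] + [JSONMixin Decoder]
  take Serializer:  [Serializer YAMLMixin Model object] + [Serializer Model object] + [Decoder YAMLMixin Model BaseModel object] + [Decoder]
  take Decoder:  [YAMLMixin Model object] + [Model object] + [Decoder YAMLMixin Model BaseModel object] + [Decoder]
  take YAMLMixin:  [YAMLMixin Model object] + [Model object] + [YAMLMixin Model BaseModel object]
  take Model:  [Model object] + [Model object] + [Model BaseModel object]
  take BaseModel:  [object] + [object] + [BaseModel object]
  take object:  [object] + [object] + [object]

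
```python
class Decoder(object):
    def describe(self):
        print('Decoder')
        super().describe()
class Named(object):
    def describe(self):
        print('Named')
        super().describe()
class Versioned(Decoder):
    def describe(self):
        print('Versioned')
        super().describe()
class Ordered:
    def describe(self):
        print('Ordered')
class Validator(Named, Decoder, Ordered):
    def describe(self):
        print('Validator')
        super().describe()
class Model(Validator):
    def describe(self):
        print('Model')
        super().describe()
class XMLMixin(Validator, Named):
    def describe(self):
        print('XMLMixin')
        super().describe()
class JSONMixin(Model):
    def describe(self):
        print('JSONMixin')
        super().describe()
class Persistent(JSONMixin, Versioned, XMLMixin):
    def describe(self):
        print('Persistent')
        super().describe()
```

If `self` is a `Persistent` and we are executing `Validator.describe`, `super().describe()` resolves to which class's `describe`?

L[Persistent] = Persistent + merge(L[JSONMixin], L[Versioned], L[XMLMixin], [JSONMixin Versioned XMLMixin])
  take JSONMixin:  [JSONMixin Model Validator Named Decoder Ordered object] + [Versioned Decoder object] + [XMLMixin Validator Named Decoder Ordered object] + [JSONMixin Versioned XMLMixin]
  take Model:  [Model Validator Named Decoder Ordered object] + [Versioned Decoder object] + [XMLMixin Validator Named Decoder Ordered object] + [Versioned XMLMixin]
  take Versioned:  [Validator Named Decoder Ordered object] + [Versioned Decoder object] + [XMLMixin Validator Named Decoder Ordered object] + [Versioned XMLMixin]
  take XMLMixin:  [Validator Named Decoder Ordered object] + [Decoder object] + [XMLMixin Validator Named Decoder Ordered object] + [XMLMixin]
  take Validator:  [Validator Named Decoder Ordered object] + [Decoder object] + [Validator Named Decoder Ordered object]
  take Named:  [Named Decoder Ordered object] + [Decoder object] + [Named Decoder Ordered object]
  take Decoder:  [Decoder Ordered object] + [Decoder object] + [Decoder Ordered object]
  take Ordered:  [Ordered object] + [object] + [Ordered object]
  take object:  [object] + [object] + [object]
MRO: Persistent JSONMixin Model Versioned XMLMixin Validator Named Decoder Ordered object
super() in Validator.describe on a Persistent instance goes to the class after Validator in Persistent's MRO: Named.

Named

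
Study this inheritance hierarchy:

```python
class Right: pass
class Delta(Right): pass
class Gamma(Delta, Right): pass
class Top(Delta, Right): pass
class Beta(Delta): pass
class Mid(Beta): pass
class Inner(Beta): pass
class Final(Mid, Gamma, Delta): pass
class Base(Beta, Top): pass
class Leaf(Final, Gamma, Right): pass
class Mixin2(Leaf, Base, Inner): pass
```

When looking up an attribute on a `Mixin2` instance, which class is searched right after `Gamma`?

L[Mixin2] = Mixin2 + merge(L[Leaf], L[Base], L[Inner], [Leaf Base Inner])
  take Leaf:  [Leaf Final Mid Beta Gamma Delta Right object] + [Base Beta Top Delta Right object] + [Inner Beta Delta Right object] + [Leaf Base Inner]
  take Final:  [Final Mid Beta Gamma Delta Right object] + [Base Beta Top Delta Right object] + [Inner Beta Delta Right object] + [Base Inner]
  take Mid:  [Mid Beta Gamma Delta Right object] + [Base Beta Top Delta Right object] + [Inner Beta Delta Right object] + [Base Inner]
  take Base:  [Beta Gamma Delta Right object] + [Base Beta Top Delta Right object] + [Inner Beta Delta Right object] + [Base Inner]
  take Inner:  [Beta Gamma Delta Right object] + [Beta Top Delta Right object] + [Inner Beta Delta Right object] + [Inner]
  take Beta:  [Beta Gamma Delta Right object] + [Beta Top Delta Right object] + [Beta Delta Right object]
  take Gamma:  [Gamma Delta Right object] + [Top Delta Right object] + [Delta Right object]
  take Top:  [Delta Right object] + [Top Delta Right object] + [Delta Right object]
  take Delta:  [Delta Right object] + [Delta Right object] + [Delta Right object]
  take Right:  [Right object] + [Right object] + [Right object]
  take object:  [object] + [object] + [object]
MRO: Mixin2 Leaf Final Mid Base Inner Beta Gamma Top Delta Right object
Gamma is at position 7; next is Top.

Top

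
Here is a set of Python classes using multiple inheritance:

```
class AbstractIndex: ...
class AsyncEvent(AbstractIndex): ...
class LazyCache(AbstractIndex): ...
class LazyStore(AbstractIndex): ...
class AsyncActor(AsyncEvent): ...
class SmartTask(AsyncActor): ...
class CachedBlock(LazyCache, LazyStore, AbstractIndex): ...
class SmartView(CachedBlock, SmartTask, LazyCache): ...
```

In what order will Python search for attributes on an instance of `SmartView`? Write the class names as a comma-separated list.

L[SmartView] = SmartView + merge(L[CachedBlock], L[SmartTask], L[LazyCache], [CachedBlock SmartTask LazyCache])
  take CachedBlock:  [CachedBlock LazyCache LazyStore AbstractIndex object] + [SmartTask AsyncActor AsyncEvent AbstractIndex object] + [LazyCache AbstractIndex object] + [CachedBlock SmartTask LazyCache]
  take SmartTask:  [LazyCache LazyStore AbstractIndex object] + [SmartTask AsyncActor AsyncEvent AbstractIndex object] + [LazyCache AbstractIndex object] + [SmartTask LazyCache]
  take LazyCache:  [LazyCache LazyStore AbstractIndex object] + [AsyncActor AsyncEvent AbstractIndex object] + [LazyCache AbstractIndex object] + [LazyCache]
  take LazyStore:  [LazyStore AbstractIndex object] + [AsyncActor AsyncEvent AbstractIndex object] + [AbstractIndex object]
  take AsyncActor:  [AbstractIndex object] + [AsyncActor AsyncEvent AbstractIndex object] + [AbstractIndex object]
  take AsyncEvent:  [AbstractIndex object] + [AsyncEvent AbstractIndex object] + [AbstractIndex object]
  take AbstractIndex:  [AbstractIndex object] + [AbstractIndex object] + [AbstractIndex object]
  take object:  [object] + [object] + [object]

SmartView, CachedBlock, SmartTask, LazyCache, LazyStore, AsyncActor, AsyncEvent, AbstractIndex, object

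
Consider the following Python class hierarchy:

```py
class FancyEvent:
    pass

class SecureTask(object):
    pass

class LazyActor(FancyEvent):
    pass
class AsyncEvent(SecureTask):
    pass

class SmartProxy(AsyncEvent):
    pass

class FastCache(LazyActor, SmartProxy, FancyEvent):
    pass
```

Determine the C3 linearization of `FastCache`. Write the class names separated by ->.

L[FastCache] = FastCache + merge(L[LazyActor], L[SmartProxy], L[FancyEvent], [LazyActor SmartProxy FancyEvent])
  take LazyActor:  [LazyActor FancyEvent object] + [SmartProxy AsyncEvent SecureTask object] + [FancyEvent object] + [LazyActor SmartProxy FancyEvent]
  take SmartProxy:  [FancyEvent object] + [SmartProxy AsyncEvent SecureTask object] + [FancyEvent object] + [SmartProxy FancyEvent]
  take FancyEvent:  [FancyEvent object] + [AsyncEvent SecureTask object] + [FancyEvent object] + [FancyEvent]
  take AsyncEvent:  [object] + [AsyncEvent SecureTask object] + [object]
  take SecureTask:  [object] + [SecureTask object] + [object]
  take object:  [object] + [object] + [object]

FastCache -> LazyActor -> SmartProxy -> FancyEvent -> AsyncEvent -> SecureTask -> object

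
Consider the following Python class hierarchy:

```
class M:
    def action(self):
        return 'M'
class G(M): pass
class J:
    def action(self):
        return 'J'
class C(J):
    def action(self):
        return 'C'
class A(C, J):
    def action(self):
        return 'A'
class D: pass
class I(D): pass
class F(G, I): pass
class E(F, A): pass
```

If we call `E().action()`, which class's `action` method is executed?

M

L[E] = E + merge(L[F], L[A], [F A])
  take F:  [F G M I D object] + [A C J object] + [F A]
  take G:  [G M I D object] + [A C J object] + [A]
  take M:  [M I D object] + [A C J object] + [A]
  take I:  [I D object] + [A C J object] + [A]
  take D:  [D object] + [A C J object] + [A]
  take A:  [object] + [A C J object] + [A]
  take C:  [object] + [C J object]
  take J:  [object] + [J object]
  take object:  [object] + [object]
MRO: E F G M I D A C J object
action is defined in: A, C, J, M. First along the MRO is M.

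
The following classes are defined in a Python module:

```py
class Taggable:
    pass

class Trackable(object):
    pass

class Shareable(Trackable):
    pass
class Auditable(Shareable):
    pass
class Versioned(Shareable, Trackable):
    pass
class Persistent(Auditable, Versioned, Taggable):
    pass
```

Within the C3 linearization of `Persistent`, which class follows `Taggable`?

L[Persistent] = Persistent + merge(L[Auditable], L[Versioned], L[Taggable], [Auditable Versioned Taggable])
  take Auditable:  [Auditable Shareable Trackable object] + [Versioned Shareable Trackable object] + [Taggable object] + [Auditable Versioned Taggable]
  take Versioned:  [Shareable Trackable object] + [Versioned Shareable Trackable object] + [Taggable object] + [Versioned Taggable]
  take Shareable:  [Shareable Trackable object] + [Shareable Trackable object] + [Taggable object] + [Taggable]
  take Trackable:  [Trackable object] + [Trackable object] + [Taggable object] + [Taggable]
  take Taggable:  [object] + [object] + [Taggable object] + [Taggable]
  take object:  [object] + [object] + [object]
MRO: Persistent Auditable Versioned Shareable Trackable Taggable object
Taggable is at position 5; next is object.

object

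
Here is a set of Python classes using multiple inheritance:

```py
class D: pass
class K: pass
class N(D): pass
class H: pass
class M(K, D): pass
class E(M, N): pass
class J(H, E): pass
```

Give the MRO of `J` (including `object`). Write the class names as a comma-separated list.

L[J] = J + merge(L[H], L[E], [H E])
  take H:  [H object] + [E M K N D object] + [H E]
  take E:  [object] + [E M K N D object] + [E]
  take M:  [object] + [M K N D object]
  take K:  [object] + [K N D object]
  take N:  [object] + [N D object]
  take D:  [object] + [D object]
  take object:  [object] + [object]

J, H, E, M, K, N, D, object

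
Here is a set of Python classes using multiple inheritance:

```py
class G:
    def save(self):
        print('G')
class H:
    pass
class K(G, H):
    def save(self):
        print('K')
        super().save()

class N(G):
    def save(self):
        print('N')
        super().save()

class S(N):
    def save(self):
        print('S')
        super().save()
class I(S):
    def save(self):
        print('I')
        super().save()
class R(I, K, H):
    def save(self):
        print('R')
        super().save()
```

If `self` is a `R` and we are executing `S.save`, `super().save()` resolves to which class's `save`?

N

L[R] = R + merge(L[I], L[K], L[H], [I K H])
  take I:  [I S N G object] + [K G H object] + [H object] + [I K H]
  take S:  [S N G object] + [K G H object] + [H object] + [K H]
  take N:  [N G object] + [K G H object] + [H object] + [K H]
  take K:  [G object] + [K G H object] + [H object] + [K H]
  take G:  [G object] + [G H object] + [H object] + [H]
  take H:  [object] + [H object] + [H object] + [H]
  take object:  [object] + [object] + [object]
MRO: R I S N K G H object
super() in S.save on a R instance goes to the class after S in R's MRO: N.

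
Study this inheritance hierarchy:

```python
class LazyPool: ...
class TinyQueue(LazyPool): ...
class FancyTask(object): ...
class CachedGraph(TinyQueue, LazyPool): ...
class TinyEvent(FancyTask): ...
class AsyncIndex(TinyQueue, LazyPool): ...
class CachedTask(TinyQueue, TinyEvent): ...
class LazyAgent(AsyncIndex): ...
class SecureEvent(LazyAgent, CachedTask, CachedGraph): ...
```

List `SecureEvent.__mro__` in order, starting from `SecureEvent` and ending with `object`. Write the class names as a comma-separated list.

SecureEvent, LazyAgent, AsyncIndex, CachedTask, CachedGraph, TinyQueue, LazyPool, TinyEvent, FancyTask, object

L[SecureEvent] = SecureEvent + merge(L[LazyAgent], L[CachedTask], L[CachedGraph], [LazyAgent CachedTask CachedGraph])
  take LazyAgent:  [LazyAgent AsyncIndex TinyQueue LazyPool object] + [CachedTask TinyQueue LazyPool TinyEvent FancyTask object] + [CachedGraph TinyQueue LazyPool object] + [LazyAgent CachedTask CachedGraph]
  take AsyncIndex:  [AsyncIndex TinyQueue LazyPool object] + [CachedTask TinyQueue LazyPool TinyEvent FancyTask object] + [CachedGraph TinyQueue LazyPool object] + [CachedTask CachedGraph]
  take CachedTask:  [TinyQueue LazyPool object] + [CachedTask TinyQueue LazyPool TinyEvent FancyTask object] + [CachedGraph TinyQueue LazyPool object] + [CachedTask CachedGraph]
  take CachedGraph:  [TinyQueue LazyPool object] + [TinyQueue LazyPool TinyEvent FancyTask object] + [CachedGraph TinyQueue LazyPool object] + [CachedGraph]
  take TinyQueue:  [TinyQueue LazyPool object] + [TinyQueue LazyPool TinyEvent FancyTask object] + [TinyQueue LazyPool object]
  take LazyPool:  [LazyPool object] + [LazyPool TinyEvent FancyTask object] + [LazyPool object]
  take TinyEvent:  [object] + [TinyEvent FancyTask object] + [object]
  take FancyTask:  [object] + [FancyTask object] + [object]
  take object:  [object] + [object] + [object]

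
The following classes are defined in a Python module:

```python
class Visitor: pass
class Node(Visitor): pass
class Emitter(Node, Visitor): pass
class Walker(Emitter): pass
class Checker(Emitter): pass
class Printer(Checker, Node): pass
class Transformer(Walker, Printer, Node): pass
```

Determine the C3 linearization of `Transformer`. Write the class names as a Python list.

[Transformer, Walker, Printer, Checker, Emitter, Node, Visitor, object]

L[Transformer] = Transformer + merge(L[Walker], L[Printer], L[Node], [Walker Printer Node])
  take Walker:  [Walker Emitter Node Visitor object] + [Printer Checker Emitter Node Visitor object] + [Node Visitor object] + [Walker Printer Node]
  take Printer:  [Emitter Node Visitor object] + [Printer Checker Emitter Node Visitor object] + [Node Visitor object] + [Printer Node]
  take Checker:  [Emitter Node Visitor object] + [Checker Emitter Node Visitor object] + [Node Visitor object] + [Node]
  take Emitter:  [Emitter Node Visitor object] + [Emitter Node Visitor object] + [Node Visitor object] + [Node]
  take Node:  [Node Visitor object] + [Node Visitor object] + [Node Visitor object] + [Node]
  take Visitor:  [Visitor object] + [Visitor object] + [Visitor object]
  take object:  [object] + [object] + [object]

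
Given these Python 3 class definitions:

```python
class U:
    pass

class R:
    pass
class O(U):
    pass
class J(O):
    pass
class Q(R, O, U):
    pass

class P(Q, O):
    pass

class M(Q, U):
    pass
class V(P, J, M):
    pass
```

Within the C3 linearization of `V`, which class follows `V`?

P

L[V] = V + merge(L[P], L[J], L[M], [P J M])
  take P:  [P Q R O U object] + [J O U object] + [M Q R O U object] + [P J M]
  take J:  [Q R O U object] + [J O U object] + [M Q R O U object] + [J M]
  take M:  [Q R O U object] + [O U object] + [M Q R O U object] + [M]
  take Q:  [Q R O U object] + [O U object] + [Q R O U object]
  take R:  [R O U object] + [O U object] + [R O U object]
  take O:  [O U object] + [O U object] + [O U object]
  take U:  [U object] + [U object] + [U object]
  take object:  [object] + [object] + [object]
MRO: V P J M Q R O U object
V is at position 0; next is P.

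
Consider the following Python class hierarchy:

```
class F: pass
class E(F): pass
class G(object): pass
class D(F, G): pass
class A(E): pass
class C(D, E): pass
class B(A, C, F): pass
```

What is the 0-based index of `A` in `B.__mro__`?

1

L[B] = B + merge(L[A], L[C], L[F], [A C F])
  take A:  [A E F object] + [C D E F G object] + [F object] + [A C F]
  take C:  [E F object] + [C D E F G object] + [F object] + [C F]
  take D:  [E F object] + [D E F G object] + [F object] + [F]
  take E:  [E F object] + [E F G object] + [F object] + [F]
  take F:  [F object] + [F G object] + [F object] + [F]
  take G:  [object] + [G object] + [object]
  take object:  [object] + [object] + [object]
MRO: B A C D E F G object
A sits at index 1.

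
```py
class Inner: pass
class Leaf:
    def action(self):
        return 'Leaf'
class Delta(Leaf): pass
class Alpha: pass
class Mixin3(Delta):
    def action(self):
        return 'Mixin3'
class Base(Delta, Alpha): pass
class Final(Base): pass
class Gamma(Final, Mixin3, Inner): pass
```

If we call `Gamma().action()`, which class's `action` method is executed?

L[Gamma] = Gamma + merge(L[Final], L[Mixin3], L[Inner], [Final Mixin3 Inner])
  take Final:  [Final Base Delta Leaf Alpha object] + [Mixin3 Delta Leaf object] + [Inner object] + [Final Mixin3 Inner]
  take Base:  [Base Delta Leaf Alpha object] + [Mixin3 Delta Leaf object] + [Inner object] + [Mixin3 Inner]
  take Mixin3:  [Delta Leaf Alpha object] + [Mixin3 Delta Leaf object] + [Inner object] + [Mixin3 Inner]
  take Delta:  [Delta Leaf Alpha object] + [Delta Leaf object] + [Inner object] + [Inner]
  take Leaf:  [Leaf Alpha object] + [Leaf object] + [Inner object] + [Inner]
  take Alpha:  [Alpha object] + [object] + [Inner object] + [Inner]
  take Inner:  [object] + [object] + [Inner object] + [Inner]
  take object:  [object] + [object] + [object]
MRO: Gamma Final Base Mixin3 Delta Leaf Alpha Inner object
action is defined in: Leaf, Mixin3. First along the MRO is Mixin3.

Mixin3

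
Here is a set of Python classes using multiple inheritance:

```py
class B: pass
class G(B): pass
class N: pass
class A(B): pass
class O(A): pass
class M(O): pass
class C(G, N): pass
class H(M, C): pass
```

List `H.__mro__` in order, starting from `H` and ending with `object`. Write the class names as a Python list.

L[H] = H + merge(L[M], L[C], [M C])
  take M:  [M O A B object] + [C G B N object] + [M C]
  take O:  [O A B object] + [C G B N object] + [C]
  take A:  [A B object] + [C G B N object] + [C]
  take C:  [B object] + [C G B N object] + [C]
  take G:  [B object] + [G B N object]
  take B:  [B object] + [B N object]
  take N:  [object] + [N object]
  take object:  [object] + [object]

[H, M, O, A, C, G, B, N, object]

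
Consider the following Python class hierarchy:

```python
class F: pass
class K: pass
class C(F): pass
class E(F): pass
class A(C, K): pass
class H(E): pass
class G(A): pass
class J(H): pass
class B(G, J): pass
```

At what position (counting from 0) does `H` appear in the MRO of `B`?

5

L[B] = B + merge(L[G], L[J], [G J])
  take G:  [G A C F K object] + [J H E F object] + [G J]
  take A:  [A C F K object] + [J H E F object] + [J]
  take C:  [C F K object] + [J H E F object] + [J]
  take J:  [F K object] + [J H E F object] + [J]
  take H:  [F K object] + [H E F object]
  take E:  [F K object] + [E F object]
  take F:  [F K object] + [F object]
  take K:  [K object] + [object]
  take object:  [object] + [object]
MRO: B G A C J H E F K object
H sits at index 5.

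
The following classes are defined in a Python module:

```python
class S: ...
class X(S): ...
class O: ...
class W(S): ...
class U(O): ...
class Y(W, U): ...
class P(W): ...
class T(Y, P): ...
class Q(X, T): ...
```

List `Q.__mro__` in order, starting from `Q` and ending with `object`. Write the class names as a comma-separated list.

Q, X, T, Y, P, W, S, U, O, object

L[Q] = Q + merge(L[X], L[T], [X T])
  take X:  [X S object] + [T Y P W S U O object] + [X T]
  take T:  [S object] + [T Y P W S U O object] + [T]
  take Y:  [S object] + [Y P W S U O object]
  take P:  [S object] + [P W S U O object]
  take W:  [S object] + [W S U O object]
  take S:  [S object] + [S U O object]
  take U:  [object] + [U O object]
  take O:  [object] + [O object]
  take object:  [object] + [object]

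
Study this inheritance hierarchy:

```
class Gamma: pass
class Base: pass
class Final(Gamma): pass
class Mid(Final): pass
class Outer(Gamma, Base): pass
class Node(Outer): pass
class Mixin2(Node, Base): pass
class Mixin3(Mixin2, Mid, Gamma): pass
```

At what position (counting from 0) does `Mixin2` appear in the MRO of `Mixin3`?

L[Mixin3] = Mixin3 + merge(L[Mixin2], L[Mid], L[Gamma], [Mixin2 Mid Gamma])
  take Mixin2:  [Mixin2 Node Outer Gamma Base object] + [Mid Final Gamma object] + [Gamma object] + [Mixin2 Mid Gamma]
  take Node:  [Node Outer Gamma Base object] + [Mid Final Gamma object] + [Gamma object] + [Mid Gamma]
  take Outer:  [Outer Gamma Base object] + [Mid Final Gamma object] + [Gamma object] + [Mid Gamma]
  take Mid:  [Gamma Base object] + [Mid Final Gamma object] + [Gamma object] + [Mid Gamma]
  take Final:  [Gamma Base object] + [Final Gamma object] + [Gamma object] + [Gamma]
  take Gamma:  [Gamma Base object] + [Gamma object] + [Gamma object] + [Gamma]
  take Base:  [Base object] + [object] + [object]
  take object:  [object] + [object] + [object]
MRO: Mixin3 Mixin2 Node Outer Mid Final Gamma Base object
Mixin2 sits at index 1.

1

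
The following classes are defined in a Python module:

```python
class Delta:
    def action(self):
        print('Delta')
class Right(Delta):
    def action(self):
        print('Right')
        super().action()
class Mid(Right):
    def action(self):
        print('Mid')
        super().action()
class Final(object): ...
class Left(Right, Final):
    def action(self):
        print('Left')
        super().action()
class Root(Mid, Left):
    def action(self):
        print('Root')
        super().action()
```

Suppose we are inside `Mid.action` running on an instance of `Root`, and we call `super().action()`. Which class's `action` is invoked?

L[Root] = Root + merge(L[Mid], L[Left], [Mid Left])
  take Mid:  [Mid Right Delta object] + [Left Right Delta Final object] + [Mid Left]
  take Left:  [Right Delta object] + [Left Right Delta Final object] + [Left]
  take Right:  [Right Delta object] + [Right Delta Final object]
  take Delta:  [Delta object] + [Delta Final object]
  take Final:  [object] + [Final object]
  take object:  [object] + [object]
MRO: Root Mid Left Right Delta Final object
super() in Mid.action on a Root instance goes to the class after Mid in Root's MRO: Left.

Left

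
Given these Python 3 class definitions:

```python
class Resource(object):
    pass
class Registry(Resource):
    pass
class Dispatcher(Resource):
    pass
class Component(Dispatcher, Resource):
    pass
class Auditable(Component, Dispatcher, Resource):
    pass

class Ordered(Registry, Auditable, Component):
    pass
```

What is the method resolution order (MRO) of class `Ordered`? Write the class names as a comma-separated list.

Ordered, Registry, Auditable, Component, Dispatcher, Resource, object

L[Ordered] = Ordered + merge(L[Registry], L[Auditable], L[Component], [Registry Auditable Component])
  take Registry:  [Registry Resource object] + [Auditable Component Dispatcher Resource object] + [Component Dispatcher Resource object] + [Registry Auditable Component]
  take Auditable:  [Resource object] + [Auditable Component Dispatcher Resource object] + [Component Dispatcher Resource object] + [Auditable Component]
  take Component:  [Resource object] + [Component Dispatcher Resource object] + [Component Dispatcher Resource object] + [Component]
  take Dispatcher:  [Resource object] + [Dispatcher Resource object] + [Dispatcher Resource object]
  take Resource:  [Resource object] + [Resource object] + [Resource object]
  take object:  [object] + [object] + [object]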